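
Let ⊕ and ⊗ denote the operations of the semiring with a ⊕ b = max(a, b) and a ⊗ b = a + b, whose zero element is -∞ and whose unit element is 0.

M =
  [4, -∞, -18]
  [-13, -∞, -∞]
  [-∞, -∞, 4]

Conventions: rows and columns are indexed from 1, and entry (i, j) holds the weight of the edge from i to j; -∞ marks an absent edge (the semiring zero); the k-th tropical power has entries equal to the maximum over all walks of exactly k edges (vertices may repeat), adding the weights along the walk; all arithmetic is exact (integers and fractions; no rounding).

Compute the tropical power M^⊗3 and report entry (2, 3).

M^⊗2:
  [8, -∞, -14]
  [-9, -∞, -31]
  [-∞, -∞, 8]
M^⊗3:
  [12, -∞, -10]
  [-5, -∞, -27]
  [-∞, -∞, 12]
Key observation: the optimum is the walk 2->1->1->3, with weight (-13) + 4 + (-18) = -27.
Optimal value attained by: walk 2->1->1->3.
Answer: (M^⊗3)[2][3] = -27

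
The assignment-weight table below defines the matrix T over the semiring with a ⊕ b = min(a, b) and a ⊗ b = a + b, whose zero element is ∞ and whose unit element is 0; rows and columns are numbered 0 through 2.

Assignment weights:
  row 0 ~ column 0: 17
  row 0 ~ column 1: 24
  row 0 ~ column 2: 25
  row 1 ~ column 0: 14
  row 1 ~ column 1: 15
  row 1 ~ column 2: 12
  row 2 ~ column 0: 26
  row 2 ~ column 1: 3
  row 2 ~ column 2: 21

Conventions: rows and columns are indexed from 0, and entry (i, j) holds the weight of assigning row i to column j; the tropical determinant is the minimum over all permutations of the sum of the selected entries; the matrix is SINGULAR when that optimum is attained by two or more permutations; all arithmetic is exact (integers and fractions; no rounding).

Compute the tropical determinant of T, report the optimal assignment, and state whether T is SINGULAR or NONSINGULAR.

σ = (0, 1, 2): 17 + 15 + 21 = 53
σ = (0, 2, 1): 17 + 12 + 3 = 32
σ = (1, 0, 2): 24 + 14 + 21 = 59
σ = (1, 2, 0): 24 + 12 + 26 = 62
σ = (2, 0, 1): 25 + 14 + 3 = 42
σ = (2, 1, 0): 25 + 15 + 26 = 66
Optimal value attained by: σ = (0, 2, 1).
Answer: det⊕(T) = 32; verdict: NONSINGULAR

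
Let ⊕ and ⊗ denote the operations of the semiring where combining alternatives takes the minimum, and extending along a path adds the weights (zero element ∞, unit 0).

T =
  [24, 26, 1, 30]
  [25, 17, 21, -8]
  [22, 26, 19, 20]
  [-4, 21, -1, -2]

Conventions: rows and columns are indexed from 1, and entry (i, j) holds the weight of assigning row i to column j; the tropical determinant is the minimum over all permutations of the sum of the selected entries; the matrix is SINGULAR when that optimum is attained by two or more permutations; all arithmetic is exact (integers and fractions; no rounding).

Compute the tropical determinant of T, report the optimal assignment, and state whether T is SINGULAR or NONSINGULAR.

σ = (1, 2, 3, 4): 24 + 17 + 19 + (-2) = 58
σ = (1, 2, 4, 3): 24 + 17 + 20 + (-1) = 60
σ = (1, 3, 2, 4): 24 + 21 + 26 + (-2) = 69
σ = (1, 3, 4, 2): 24 + 21 + 20 + 21 = 86
σ = (1, 4, 2, 3): 24 + (-8) + 26 + (-1) = 41
σ = (1, 4, 3, 2): 24 + (-8) + 19 + 21 = 56
σ = (2, 1, 3, 4): 26 + 25 + 19 + (-2) = 68
σ = (2, 1, 4, 3): 26 + 25 + 20 + (-1) = 70
σ = (2, 3, 1, 4): 26 + 21 + 22 + (-2) = 67
σ = (2, 3, 4, 1): 26 + 21 + 20 + (-4) = 63
σ = (2, 4, 1, 3): 26 + (-8) + 22 + (-1) = 39
σ = (2, 4, 3, 1): 26 + (-8) + 19 + (-4) = 33
σ = (3, 1, 2, 4): 1 + 25 + 26 + (-2) = 50
σ = (3, 1, 4, 2): 1 + 25 + 20 + 21 = 67
σ = (3, 2, 1, 4): 1 + 17 + 22 + (-2) = 38
σ = (3, 2, 4, 1): 1 + 17 + 20 + (-4) = 34
σ = (3, 4, 1, 2): 1 + (-8) + 22 + 21 = 36
σ = (3, 4, 2, 1): 1 + (-8) + 26 + (-4) = 15
σ = (4, 1, 2, 3): 30 + 25 + 26 + (-1) = 80
σ = (4, 1, 3, 2): 30 + 25 + 19 + 21 = 95
σ = (4, 2, 1, 3): 30 + 17 + 22 + (-1) = 68
σ = (4, 2, 3, 1): 30 + 17 + 19 + (-4) = 62
σ = (4, 3, 1, 2): 30 + 21 + 22 + 21 = 94
σ = (4, 3, 2, 1): 30 + 21 + 26 + (-4) = 73
Optimal value attained by: σ = (3, 4, 2, 1).
Answer: det⊕(T) = 15; verdict: NONSINGULAR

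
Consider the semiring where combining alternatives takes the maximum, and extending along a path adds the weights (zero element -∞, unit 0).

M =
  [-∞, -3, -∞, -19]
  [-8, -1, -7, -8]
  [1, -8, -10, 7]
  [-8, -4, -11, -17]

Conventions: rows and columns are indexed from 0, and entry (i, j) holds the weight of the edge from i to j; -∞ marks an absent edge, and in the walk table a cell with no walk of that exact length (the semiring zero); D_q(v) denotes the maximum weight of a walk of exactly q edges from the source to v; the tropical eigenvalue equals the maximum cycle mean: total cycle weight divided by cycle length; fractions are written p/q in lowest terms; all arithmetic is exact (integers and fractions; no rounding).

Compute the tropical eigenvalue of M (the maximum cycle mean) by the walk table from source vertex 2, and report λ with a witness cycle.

q=0: [-∞, -∞, 0, -∞]
q=1: [1, -8, -10, 7]
q=2: [-1, 3, -4, -3]
q=3: [-3, 2, -4, 3]
q=4: [-3, 1, -5, 3]
Optimal cycle mean attained by: cycle 1->1, total (-1), length 1.
Answer: λ = -1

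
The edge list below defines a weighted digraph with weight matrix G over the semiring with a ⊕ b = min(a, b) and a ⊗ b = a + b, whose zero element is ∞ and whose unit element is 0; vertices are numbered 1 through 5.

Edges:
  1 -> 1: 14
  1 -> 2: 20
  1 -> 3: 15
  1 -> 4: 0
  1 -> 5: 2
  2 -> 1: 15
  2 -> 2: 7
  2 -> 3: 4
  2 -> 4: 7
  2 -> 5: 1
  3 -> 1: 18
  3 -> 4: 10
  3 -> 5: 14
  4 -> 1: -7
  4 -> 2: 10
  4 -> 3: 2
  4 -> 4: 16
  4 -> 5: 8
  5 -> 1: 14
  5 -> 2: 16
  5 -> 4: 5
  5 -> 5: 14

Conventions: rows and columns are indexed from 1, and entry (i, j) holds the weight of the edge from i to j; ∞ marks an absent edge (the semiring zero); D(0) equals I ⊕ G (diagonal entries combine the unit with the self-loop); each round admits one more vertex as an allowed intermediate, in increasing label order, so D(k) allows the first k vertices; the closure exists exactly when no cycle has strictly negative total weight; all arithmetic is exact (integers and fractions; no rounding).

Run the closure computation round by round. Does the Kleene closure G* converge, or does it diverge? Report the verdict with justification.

D(0):
  [0, 20, 15, 0, 2]
  [15, 0, 4, 7, 1]
  [18, ∞, 0, 10, 14]
  [-7, 10, 2, 0, 8]
  [14, 16, ∞, 5, 0]
Detection: at round 1, diagonal entry (4, 4) turns strictly negative.
Key observation: the cycle 4->1->4 has total weight (-7) + 0, which is strictly negative.
Answer: DIVERGES — negative cycle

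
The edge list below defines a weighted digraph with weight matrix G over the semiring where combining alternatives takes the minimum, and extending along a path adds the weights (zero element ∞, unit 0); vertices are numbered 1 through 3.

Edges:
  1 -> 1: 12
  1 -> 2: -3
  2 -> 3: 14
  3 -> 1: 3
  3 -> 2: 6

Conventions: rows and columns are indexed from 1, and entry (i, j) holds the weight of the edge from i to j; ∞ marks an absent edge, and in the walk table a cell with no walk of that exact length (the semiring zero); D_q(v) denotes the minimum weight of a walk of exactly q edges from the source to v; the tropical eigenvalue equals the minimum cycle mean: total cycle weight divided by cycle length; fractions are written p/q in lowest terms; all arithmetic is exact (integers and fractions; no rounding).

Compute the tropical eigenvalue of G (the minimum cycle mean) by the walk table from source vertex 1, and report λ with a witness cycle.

q=0: [0, ∞, ∞]
q=1: [12, -3, ∞]
q=2: [24, 9, 11]
q=3: [14, 17, 23]
Optimal cycle mean attained by: cycle 1->2->3->1, total (-3) + 14 + 3, length 3.
Answer: λ = 14/3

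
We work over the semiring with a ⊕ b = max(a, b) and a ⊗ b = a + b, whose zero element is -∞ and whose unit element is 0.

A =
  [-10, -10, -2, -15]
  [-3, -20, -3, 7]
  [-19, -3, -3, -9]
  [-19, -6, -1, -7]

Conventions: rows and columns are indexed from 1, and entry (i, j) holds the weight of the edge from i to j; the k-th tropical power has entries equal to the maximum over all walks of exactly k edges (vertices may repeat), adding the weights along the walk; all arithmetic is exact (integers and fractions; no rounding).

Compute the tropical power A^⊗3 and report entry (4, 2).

A^⊗2:
  [-13, -5, -5, -3]
  [-12, 1, 6, 0]
  [-6, -6, -6, 4]
  [-9, -4, -4, 1]
A^⊗3:
  [-8, -8, -4, 2]
  [-2, 3, 3, 8]
  [-9, -2, 3, 1]
  [-7, -5, 0, 3]
Key observation: the optimum is the walk 4->2->4->2, with weight (-6) + 7 + (-6) = -5.
Optimal value attained by: walk 4->2->4->2.
Answer: (A^⊗3)[4][2] = -5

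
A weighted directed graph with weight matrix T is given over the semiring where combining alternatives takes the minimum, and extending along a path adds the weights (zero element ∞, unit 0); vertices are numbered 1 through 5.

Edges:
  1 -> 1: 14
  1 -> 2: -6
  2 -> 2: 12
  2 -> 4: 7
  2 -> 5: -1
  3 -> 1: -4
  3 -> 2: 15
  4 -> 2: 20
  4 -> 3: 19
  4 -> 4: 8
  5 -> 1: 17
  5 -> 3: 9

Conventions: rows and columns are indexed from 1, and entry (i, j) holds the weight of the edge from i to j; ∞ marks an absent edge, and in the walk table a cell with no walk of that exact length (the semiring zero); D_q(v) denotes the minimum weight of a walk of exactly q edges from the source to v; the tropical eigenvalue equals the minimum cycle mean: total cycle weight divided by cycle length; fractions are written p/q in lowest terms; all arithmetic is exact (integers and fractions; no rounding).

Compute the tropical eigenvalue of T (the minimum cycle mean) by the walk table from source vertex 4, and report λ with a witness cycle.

q=0: [∞, ∞, ∞, 0, ∞]
q=1: [∞, 20, 19, 8, ∞]
q=2: [15, 28, 27, 16, 19]
q=3: [23, 9, 28, 24, 27]
q=4: [24, 17, 36, 16, 8]
q=5: [25, 18, 17, 24, 16]
Optimal cycle mean attained by: cycle 1->2->5->3->1, total (-6) + (-1) + 9 + (-4), length 4.
Answer: λ = -1/2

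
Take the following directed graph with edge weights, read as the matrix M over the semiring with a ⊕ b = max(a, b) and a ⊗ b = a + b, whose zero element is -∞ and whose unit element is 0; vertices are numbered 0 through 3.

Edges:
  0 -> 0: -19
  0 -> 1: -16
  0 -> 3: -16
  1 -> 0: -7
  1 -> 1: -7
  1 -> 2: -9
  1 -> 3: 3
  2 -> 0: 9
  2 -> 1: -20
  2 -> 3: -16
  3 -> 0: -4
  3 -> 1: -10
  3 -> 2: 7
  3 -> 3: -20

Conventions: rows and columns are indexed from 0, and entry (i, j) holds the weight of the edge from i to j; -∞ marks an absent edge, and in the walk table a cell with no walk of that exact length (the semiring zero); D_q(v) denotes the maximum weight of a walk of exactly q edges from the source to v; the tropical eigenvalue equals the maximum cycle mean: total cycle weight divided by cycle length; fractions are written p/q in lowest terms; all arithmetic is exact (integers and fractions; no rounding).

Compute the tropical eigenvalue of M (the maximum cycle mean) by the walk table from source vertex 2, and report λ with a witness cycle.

q=0: [-∞, -∞, 0, -∞]
q=1: [9, -20, -∞, -16]
q=2: [-10, -7, -9, -7]
q=3: [0, -14, 0, -4]
q=4: [9, -14, 3, -11]
Optimal cycle mean attained by: cycle 0->1->3->2->0, total (-16) + 3 + 7 + 9, length 4.
Answer: λ = 3/4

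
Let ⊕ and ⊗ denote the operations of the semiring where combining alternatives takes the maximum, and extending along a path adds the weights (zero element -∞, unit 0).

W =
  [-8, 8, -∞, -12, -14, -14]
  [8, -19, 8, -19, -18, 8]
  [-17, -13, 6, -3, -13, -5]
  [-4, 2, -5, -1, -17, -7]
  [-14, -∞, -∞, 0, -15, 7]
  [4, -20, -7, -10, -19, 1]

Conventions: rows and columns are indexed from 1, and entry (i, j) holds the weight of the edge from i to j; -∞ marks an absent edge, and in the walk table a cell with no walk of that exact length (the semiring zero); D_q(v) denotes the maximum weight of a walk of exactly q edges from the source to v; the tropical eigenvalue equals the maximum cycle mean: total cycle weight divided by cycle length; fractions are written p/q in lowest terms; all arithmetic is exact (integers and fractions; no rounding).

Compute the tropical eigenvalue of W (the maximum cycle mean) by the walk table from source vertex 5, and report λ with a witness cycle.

q=0: [-∞, -∞, -∞, -∞, 0, -∞]
q=1: [-14, -∞, -∞, 0, -15, 7]
q=2: [11, 2, 0, -1, -12, 8]
q=3: [12, 19, 10, -1, -3, 10]
q=4: [27, 20, 27, 7, 1, 27]
q=5: [31, 35, 33, 24, 14, 28]
q=6: [43, 39, 43, 30, 20, 43]
Optimal cycle mean attained by: cycle 1->2->1, total 8 + 8, length 2.
Answer: λ = 8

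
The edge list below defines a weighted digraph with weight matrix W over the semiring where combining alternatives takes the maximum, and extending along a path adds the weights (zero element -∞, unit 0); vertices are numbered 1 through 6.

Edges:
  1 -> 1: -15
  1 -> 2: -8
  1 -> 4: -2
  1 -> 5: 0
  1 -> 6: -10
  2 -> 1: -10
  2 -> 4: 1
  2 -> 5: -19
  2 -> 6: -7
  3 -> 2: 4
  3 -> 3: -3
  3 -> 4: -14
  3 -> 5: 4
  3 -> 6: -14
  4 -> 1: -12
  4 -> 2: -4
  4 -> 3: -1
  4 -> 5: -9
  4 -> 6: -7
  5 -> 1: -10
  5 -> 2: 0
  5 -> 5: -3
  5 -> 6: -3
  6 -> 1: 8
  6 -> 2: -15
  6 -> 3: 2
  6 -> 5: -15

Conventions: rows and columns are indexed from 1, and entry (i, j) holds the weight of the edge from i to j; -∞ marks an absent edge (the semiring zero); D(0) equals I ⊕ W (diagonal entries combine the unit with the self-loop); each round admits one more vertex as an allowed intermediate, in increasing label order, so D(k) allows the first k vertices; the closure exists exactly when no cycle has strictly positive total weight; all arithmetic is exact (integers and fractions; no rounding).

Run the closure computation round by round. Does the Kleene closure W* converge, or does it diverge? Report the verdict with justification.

D(0):
  [0, -8, -∞, -2, 0, -10]
  [-10, 0, -∞, 1, -19, -7]
  [-∞, 4, 0, -14, 4, -14]
  [-12, -4, -1, 0, -9, -7]
  [-10, 0, -∞, -∞, 0, -3]
  [8, -15, 2, -∞, -15, 0]
D(1):
  [0, -8, -∞, -2, 0, -10]
  [-10, 0, -∞, 1, -10, -7]
  [-∞, 4, 0, -14, 4, -14]
  [-12, -4, -1, 0, -9, -7]
  [-10, 0, -∞, -12, 0, -3]
  [8, 0, 2, 6, 8, 0]
D(2):
  [0, -8, -∞, -2, 0, -10]
  [-10, 0, -∞, 1, -10, -7]
  [-6, 4, 0, 5, 4, -3]
  [-12, -4, -1, 0, -9, -7]
  [-10, 0, -∞, 1, 0, -3]
  [8, 0, 2, 6, 8, 0]
Detection: at round 3, diagonal entry (4, 4) turns strictly positive.
Key observation: the cycle 4->3->2->4 has total weight (-1) + 4 + 1, which is strictly positive.
Answer: DIVERGES — positive cycle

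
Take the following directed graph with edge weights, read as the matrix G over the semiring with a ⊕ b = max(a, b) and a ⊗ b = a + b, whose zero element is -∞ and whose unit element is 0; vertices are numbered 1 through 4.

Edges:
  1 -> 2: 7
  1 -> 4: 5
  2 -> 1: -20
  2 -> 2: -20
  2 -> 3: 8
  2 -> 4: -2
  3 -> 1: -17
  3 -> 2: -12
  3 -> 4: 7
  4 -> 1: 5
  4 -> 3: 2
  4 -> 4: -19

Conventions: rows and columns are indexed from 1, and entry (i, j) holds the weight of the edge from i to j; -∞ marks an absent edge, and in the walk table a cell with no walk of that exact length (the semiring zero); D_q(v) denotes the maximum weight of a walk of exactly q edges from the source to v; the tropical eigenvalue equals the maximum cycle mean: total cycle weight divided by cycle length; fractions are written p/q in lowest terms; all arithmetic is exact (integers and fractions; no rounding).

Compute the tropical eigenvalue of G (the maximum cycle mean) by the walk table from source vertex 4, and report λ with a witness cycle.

q=0: [-∞, -∞, -∞, 0]
q=1: [5, -∞, 2, -19]
q=2: [-14, 12, -17, 10]
q=3: [15, -7, 20, 10]
q=4: [15, 22, 12, 27]
Optimal cycle mean attained by: cycle 1->2->3->4->1, total 7 + 8 + 7 + 5, length 4.
Answer: λ = 27/4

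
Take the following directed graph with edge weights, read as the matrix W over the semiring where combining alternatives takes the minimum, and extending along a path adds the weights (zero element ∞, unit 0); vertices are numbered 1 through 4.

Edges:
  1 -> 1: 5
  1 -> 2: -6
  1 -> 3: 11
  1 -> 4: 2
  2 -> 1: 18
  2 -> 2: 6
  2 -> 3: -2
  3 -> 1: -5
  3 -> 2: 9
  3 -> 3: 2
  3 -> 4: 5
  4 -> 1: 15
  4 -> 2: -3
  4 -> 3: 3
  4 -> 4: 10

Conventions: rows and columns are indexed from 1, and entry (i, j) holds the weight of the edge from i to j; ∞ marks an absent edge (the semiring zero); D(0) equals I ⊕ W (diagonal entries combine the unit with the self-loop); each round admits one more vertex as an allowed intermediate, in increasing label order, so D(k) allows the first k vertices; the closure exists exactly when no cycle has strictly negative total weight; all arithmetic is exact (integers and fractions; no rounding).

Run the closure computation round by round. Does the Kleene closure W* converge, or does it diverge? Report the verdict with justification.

D(0):
  [0, -6, 11, 2]
  [18, 0, -2, ∞]
  [-5, 9, 0, 5]
  [15, -3, 3, 0]
D(1):
  [0, -6, 11, 2]
  [18, 0, -2, 20]
  [-5, -11, 0, -3]
  [15, -3, 3, 0]
Detection: at round 2, diagonal entry (3, 3) turns strictly negative.
Key observation: the cycle 3->1->2->3 has total weight (-5) + (-6) + (-2), which is strictly negative.
Answer: DIVERGES — negative cycle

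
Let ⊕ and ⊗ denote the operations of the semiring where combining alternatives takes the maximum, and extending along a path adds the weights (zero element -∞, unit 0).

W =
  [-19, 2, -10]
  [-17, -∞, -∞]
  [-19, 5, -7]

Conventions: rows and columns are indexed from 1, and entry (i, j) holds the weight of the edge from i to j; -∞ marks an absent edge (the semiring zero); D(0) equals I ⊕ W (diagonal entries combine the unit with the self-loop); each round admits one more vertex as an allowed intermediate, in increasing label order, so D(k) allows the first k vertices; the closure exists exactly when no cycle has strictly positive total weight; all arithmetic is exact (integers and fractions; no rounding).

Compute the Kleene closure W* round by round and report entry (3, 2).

D(0):
  [0, 2, -10]
  [-17, 0, -∞]
  [-19, 5, 0]
D(1):
  [0, 2, -10]
  [-17, 0, -27]
  [-19, 5, 0]
D(2):
  [0, 2, -10]
  [-17, 0, -27]
  [-12, 5, 0]
D(3):
  [0, 2, -10]
  [-17, 0, -27]
  [-12, 5, 0]
Answer: W*[3][2] = 5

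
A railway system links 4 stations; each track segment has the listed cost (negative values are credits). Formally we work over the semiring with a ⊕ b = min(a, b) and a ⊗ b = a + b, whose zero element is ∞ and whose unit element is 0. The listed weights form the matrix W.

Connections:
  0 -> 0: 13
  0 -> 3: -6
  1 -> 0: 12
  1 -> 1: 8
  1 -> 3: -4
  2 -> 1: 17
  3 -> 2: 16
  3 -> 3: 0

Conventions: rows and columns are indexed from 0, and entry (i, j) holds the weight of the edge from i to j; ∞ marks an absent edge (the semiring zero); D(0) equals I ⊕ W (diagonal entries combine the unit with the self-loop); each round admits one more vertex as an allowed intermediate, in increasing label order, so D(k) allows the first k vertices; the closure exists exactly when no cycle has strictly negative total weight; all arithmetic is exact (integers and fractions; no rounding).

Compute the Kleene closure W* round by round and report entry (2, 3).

D(0):
  [0, ∞, ∞, -6]
  [12, 0, ∞, -4]
  [∞, 17, 0, ∞]
  [∞, ∞, 16, 0]
D(1):
  [0, ∞, ∞, -6]
  [12, 0, ∞, -4]
  [∞, 17, 0, ∞]
  [∞, ∞, 16, 0]
D(2):
  [0, ∞, ∞, -6]
  [12, 0, ∞, -4]
  [29, 17, 0, 13]
  [∞, ∞, 16, 0]
D(3):
  [0, ∞, ∞, -6]
  [12, 0, ∞, -4]
  [29, 17, 0, 13]
  [45, 33, 16, 0]
D(4):
  [0, 27, 10, -6]
  [12, 0, 12, -4]
  [29, 17, 0, 13]
  [45, 33, 16, 0]
Answer: W*[2][3] = 13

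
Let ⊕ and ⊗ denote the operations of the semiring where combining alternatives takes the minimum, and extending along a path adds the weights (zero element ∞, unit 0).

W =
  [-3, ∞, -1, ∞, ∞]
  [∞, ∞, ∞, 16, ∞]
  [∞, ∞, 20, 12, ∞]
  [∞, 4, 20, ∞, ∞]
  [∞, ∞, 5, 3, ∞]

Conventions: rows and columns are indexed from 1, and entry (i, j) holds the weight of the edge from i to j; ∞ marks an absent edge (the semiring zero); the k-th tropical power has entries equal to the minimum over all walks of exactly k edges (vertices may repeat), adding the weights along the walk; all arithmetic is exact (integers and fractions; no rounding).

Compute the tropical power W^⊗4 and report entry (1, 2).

W^⊗2:
  [-6, ∞, -4, 11, ∞]
  [∞, 20, 36, ∞, ∞]
  [∞, 16, 32, 32, ∞]
  [∞, ∞, 40, 20, ∞]
  [∞, 7, 23, 17, ∞]
W^⊗3:
  [-9, 15, -7, 8, ∞]
  [∞, ∞, 56, 36, ∞]
  [∞, 36, 52, 32, ∞]
  [∞, 24, 40, 52, ∞]
  [∞, 21, 37, 23, ∞]
W^⊗4:
  [-12, 12, -10, 5, ∞]
  [∞, 40, 56, 68, ∞]
  [∞, 36, 52, 52, ∞]
  [∞, 56, 60, 40, ∞]
  [∞, 27, 43, 37, ∞]
Key observation: the optimum is the walk 1->1->3->4->2, with weight (-3) + (-1) + 12 + 4 = 12.
Optimal value attained by: walk 1->1->3->4->2.
Answer: (W^⊗4)[1][2] = 12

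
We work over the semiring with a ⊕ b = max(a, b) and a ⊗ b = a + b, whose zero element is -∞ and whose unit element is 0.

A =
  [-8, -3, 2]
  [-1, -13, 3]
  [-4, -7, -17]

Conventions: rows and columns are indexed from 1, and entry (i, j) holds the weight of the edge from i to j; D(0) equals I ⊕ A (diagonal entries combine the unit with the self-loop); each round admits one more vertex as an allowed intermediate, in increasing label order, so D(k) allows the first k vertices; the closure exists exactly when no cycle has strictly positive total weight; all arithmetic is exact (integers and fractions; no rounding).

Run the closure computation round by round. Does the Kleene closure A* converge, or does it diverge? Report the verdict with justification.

D(0):
  [0, -3, 2]
  [-1, 0, 3]
  [-4, -7, 0]
D(1):
  [0, -3, 2]
  [-1, 0, 3]
  [-4, -7, 0]
D(2):
  [0, -3, 2]
  [-1, 0, 3]
  [-4, -7, 0]
D(3):
  [0, -3, 2]
  [-1, 0, 3]
  [-4, -7, 0]
Key observation: every diagonal entry stays at the unit through all rounds, so no improving cycle exists.
Answer: CONVERGES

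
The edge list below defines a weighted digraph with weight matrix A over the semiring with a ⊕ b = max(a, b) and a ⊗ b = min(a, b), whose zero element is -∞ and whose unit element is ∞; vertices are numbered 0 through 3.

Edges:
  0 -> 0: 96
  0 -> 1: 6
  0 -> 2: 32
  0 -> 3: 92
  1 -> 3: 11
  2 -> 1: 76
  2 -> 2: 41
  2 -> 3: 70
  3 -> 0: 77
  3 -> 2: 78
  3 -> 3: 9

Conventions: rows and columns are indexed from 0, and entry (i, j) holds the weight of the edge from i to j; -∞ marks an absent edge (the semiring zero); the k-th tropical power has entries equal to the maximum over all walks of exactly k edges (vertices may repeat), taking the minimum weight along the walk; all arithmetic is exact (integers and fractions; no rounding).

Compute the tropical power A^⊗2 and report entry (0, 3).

A^⊗2:
  [96, 32, 78, 92]
  [11, -∞, 11, 9]
  [70, 41, 70, 41]
  [77, 76, 41, 77]
Key observation: the optimum is the walk 0->0->3, with weight 96 min 92 = 92.
Optimal value attained by: walk 0->0->3.
Answer: (A^⊗2)[0][3] = 92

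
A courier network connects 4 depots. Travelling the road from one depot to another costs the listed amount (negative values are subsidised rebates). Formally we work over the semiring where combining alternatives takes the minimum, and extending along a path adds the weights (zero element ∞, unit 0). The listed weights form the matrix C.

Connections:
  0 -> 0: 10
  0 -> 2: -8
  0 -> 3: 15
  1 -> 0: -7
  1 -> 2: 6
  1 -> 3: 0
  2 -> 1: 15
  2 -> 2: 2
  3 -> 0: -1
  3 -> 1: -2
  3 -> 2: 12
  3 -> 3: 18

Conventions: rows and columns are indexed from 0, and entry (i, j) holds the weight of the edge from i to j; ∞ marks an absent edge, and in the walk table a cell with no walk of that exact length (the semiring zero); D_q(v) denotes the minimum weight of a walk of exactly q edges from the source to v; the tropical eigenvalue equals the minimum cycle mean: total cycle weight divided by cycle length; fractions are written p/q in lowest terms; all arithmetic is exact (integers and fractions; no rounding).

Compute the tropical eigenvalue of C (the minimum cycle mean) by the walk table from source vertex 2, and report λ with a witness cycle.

q=0: [∞, ∞, 0, ∞]
q=1: [∞, 15, 2, ∞]
q=2: [8, 17, 4, 15]
q=3: [10, 13, 0, 17]
q=4: [6, 15, 2, 13]
Optimal cycle mean attained by: cycle 1->3->1, total 0 + (-2), length 2.
Answer: λ = -1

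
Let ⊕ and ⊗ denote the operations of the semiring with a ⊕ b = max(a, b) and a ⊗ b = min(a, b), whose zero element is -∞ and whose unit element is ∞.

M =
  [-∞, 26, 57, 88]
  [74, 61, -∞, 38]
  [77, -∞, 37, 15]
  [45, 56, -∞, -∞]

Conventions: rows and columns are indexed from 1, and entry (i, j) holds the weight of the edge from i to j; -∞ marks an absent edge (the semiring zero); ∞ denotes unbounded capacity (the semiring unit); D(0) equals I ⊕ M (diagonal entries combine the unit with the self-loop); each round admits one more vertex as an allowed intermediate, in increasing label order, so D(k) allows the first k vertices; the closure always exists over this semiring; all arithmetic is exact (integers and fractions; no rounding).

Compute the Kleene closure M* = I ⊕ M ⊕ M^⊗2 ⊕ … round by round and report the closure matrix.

D(0):
  [∞, 26, 57, 88]
  [74, ∞, -∞, 38]
  [77, -∞, ∞, 15]
  [45, 56, -∞, ∞]
D(1):
  [∞, 26, 57, 88]
  [74, ∞, 57, 74]
  [77, 26, ∞, 77]
  [45, 56, 45, ∞]
D(2):
  [∞, 26, 57, 88]
  [74, ∞, 57, 74]
  [77, 26, ∞, 77]
  [56, 56, 56, ∞]
D(3):
  [∞, 26, 57, 88]
  [74, ∞, 57, 74]
  [77, 26, ∞, 77]
  [56, 56, 56, ∞]
D(4):
  [∞, 56, 57, 88]
  [74, ∞, 57, 74]
  [77, 56, ∞, 77]
  [56, 56, 56, ∞]
Answer: M* = [[∞, 56, 57, 88], [74, ∞, 57, 74], [77, 56, ∞, 77], [56, 56, 56, ∞]]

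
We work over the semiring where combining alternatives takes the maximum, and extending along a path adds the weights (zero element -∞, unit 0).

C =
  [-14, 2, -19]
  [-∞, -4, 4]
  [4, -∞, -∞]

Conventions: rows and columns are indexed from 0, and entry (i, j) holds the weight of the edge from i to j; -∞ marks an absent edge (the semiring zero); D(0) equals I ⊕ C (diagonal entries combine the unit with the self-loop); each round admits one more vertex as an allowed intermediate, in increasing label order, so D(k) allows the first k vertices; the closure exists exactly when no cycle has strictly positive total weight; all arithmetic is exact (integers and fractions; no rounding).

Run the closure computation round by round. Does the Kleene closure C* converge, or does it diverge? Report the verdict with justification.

D(0):
  [0, 2, -19]
  [-∞, 0, 4]
  [4, -∞, 0]
D(1):
  [0, 2, -19]
  [-∞, 0, 4]
  [4, 6, 0]
Detection: at round 2, diagonal entry (2, 2) turns strictly positive.
Key observation: the cycle 2->0->1->2 has total weight 4 + 2 + 4, which is strictly positive.
Answer: DIVERGES — positive cycle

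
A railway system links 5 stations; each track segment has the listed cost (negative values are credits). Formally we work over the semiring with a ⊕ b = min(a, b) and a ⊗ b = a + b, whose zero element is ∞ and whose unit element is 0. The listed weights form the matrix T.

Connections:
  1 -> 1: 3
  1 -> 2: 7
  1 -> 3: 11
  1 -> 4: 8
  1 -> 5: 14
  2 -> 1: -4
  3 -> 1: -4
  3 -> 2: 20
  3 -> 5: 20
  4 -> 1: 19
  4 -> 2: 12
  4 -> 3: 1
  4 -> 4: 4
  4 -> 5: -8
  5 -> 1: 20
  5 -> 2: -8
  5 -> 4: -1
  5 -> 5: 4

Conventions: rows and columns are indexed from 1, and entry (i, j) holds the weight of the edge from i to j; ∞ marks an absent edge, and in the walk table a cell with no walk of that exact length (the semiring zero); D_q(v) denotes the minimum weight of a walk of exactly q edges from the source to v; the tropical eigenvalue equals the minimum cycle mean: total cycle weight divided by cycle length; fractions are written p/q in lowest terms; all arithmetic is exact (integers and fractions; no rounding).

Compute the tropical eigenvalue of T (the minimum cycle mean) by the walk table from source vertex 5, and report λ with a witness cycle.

q=0: [∞, ∞, ∞, ∞, 0]
q=1: [20, -8, ∞, -1, 4]
q=2: [-12, -4, 0, 3, -9]
q=3: [-9, -17, -1, -10, -5]
q=4: [-21, -13, -9, -6, -18]
q=5: [-18, -26, -10, -19, -14]
Optimal cycle mean attained by: cycle 4->5->4, total (-8) + (-1), length 2.
Answer: λ = -9/2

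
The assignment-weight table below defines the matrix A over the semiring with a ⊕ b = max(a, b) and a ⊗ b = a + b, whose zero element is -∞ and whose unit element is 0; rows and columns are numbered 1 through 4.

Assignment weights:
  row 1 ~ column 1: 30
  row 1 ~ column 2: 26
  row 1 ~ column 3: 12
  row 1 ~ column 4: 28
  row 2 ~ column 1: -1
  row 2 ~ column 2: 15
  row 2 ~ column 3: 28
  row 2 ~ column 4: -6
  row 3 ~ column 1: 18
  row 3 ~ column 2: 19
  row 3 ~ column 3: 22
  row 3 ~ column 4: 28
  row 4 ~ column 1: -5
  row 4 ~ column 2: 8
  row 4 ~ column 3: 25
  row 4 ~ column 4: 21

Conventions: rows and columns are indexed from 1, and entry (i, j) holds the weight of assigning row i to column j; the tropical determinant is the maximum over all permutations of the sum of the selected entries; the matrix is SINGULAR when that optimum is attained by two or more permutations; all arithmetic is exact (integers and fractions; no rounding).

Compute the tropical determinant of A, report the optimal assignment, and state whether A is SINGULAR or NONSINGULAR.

σ = (1, 2, 3, 4): 30 + 15 + 22 + 21 = 88
σ = (1, 2, 4, 3): 30 + 15 + 28 + 25 = 98
σ = (1, 3, 2, 4): 30 + 28 + 19 + 21 = 98
σ = (1, 3, 4, 2): 30 + 28 + 28 + 8 = 94
σ = (1, 4, 2, 3): 30 + (-6) + 19 + 25 = 68
σ = (1, 4, 3, 2): 30 + (-6) + 22 + 8 = 54
σ = (2, 1, 3, 4): 26 + (-1) + 22 + 21 = 68
σ = (2, 1, 4, 3): 26 + (-1) + 28 + 25 = 78
σ = (2, 3, 1, 4): 26 + 28 + 18 + 21 = 93
σ = (2, 3, 4, 1): 26 + 28 + 28 + (-5) = 77
σ = (2, 4, 1, 3): 26 + (-6) + 18 + 25 = 63
σ = (2, 4, 3, 1): 26 + (-6) + 22 + (-5) = 37
σ = (3, 1, 2, 4): 12 + (-1) + 19 + 21 = 51
σ = (3, 1, 4, 2): 12 + (-1) + 28 + 8 = 47
σ = (3, 2, 1, 4): 12 + 15 + 18 + 21 = 66
σ = (3, 2, 4, 1): 12 + 15 + 28 + (-5) = 50
σ = (3, 4, 1, 2): 12 + (-6) + 18 + 8 = 32
σ = (3, 4, 2, 1): 12 + (-6) + 19 + (-5) = 20
σ = (4, 1, 2, 3): 28 + (-1) + 19 + 25 = 71
σ = (4, 1, 3, 2): 28 + (-1) + 22 + 8 = 57
σ = (4, 2, 1, 3): 28 + 15 + 18 + 25 = 86
σ = (4, 2, 3, 1): 28 + 15 + 22 + (-5) = 60
σ = (4, 3, 1, 2): 28 + 28 + 18 + 8 = 82
σ = (4, 3, 2, 1): 28 + 28 + 19 + (-5) = 70
Optimal value attained by: σ = (1, 2, 4, 3).
Answer: det⊕(A) = 98; verdict: SINGULAR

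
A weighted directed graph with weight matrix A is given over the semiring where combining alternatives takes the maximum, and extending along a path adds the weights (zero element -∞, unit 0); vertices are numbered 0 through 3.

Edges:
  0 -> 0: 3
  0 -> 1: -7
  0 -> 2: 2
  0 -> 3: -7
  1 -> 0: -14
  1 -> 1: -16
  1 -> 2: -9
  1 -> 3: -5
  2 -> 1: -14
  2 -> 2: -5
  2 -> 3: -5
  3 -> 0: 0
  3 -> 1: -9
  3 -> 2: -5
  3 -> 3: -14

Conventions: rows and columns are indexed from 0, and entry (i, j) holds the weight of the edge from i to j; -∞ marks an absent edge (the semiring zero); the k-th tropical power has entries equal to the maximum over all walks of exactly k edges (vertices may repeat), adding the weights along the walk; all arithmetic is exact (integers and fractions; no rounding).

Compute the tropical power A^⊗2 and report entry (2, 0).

A^⊗2:
  [6, -4, 5, -3]
  [-5, -14, -10, -14]
  [-5, -14, -10, -10]
  [3, -7, 2, -7]
Key observation: the optimum is the walk 2->3->0, with weight (-5) + 0 = -5.
Optimal value attained by: walk 2->3->0.
Answer: (A^⊗2)[2][0] = -5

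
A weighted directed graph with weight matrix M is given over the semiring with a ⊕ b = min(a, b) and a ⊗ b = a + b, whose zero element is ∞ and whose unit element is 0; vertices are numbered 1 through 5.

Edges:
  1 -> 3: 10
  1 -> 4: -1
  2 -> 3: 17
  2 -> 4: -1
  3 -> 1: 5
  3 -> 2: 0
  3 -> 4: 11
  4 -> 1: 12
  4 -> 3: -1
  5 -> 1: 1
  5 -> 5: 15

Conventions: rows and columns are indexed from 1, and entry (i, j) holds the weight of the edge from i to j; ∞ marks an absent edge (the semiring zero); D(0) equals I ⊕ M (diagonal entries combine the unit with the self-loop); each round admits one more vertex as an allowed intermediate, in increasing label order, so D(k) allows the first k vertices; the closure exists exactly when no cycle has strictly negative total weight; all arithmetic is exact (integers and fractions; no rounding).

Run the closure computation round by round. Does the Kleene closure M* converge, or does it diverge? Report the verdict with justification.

D(0):
  [0, ∞, 10, -1, ∞]
  [∞, 0, 17, -1, ∞]
  [5, 0, 0, 11, ∞]
  [12, ∞, -1, 0, ∞]
  [1, ∞, ∞, ∞, 0]
D(1):
  [0, ∞, 10, -1, ∞]
  [∞, 0, 17, -1, ∞]
  [5, 0, 0, 4, ∞]
  [12, ∞, -1, 0, ∞]
  [1, ∞, 11, 0, 0]
D(2):
  [0, ∞, 10, -1, ∞]
  [∞, 0, 17, -1, ∞]
  [5, 0, 0, -1, ∞]
  [12, ∞, -1, 0, ∞]
  [1, ∞, 11, 0, 0]
Detection: at round 3, diagonal entry (4, 4) turns strictly negative.
Key observation: the cycle 4->3->2->4 has total weight (-1) + 0 + (-1), which is strictly negative.
Answer: DIVERGES — negative cycle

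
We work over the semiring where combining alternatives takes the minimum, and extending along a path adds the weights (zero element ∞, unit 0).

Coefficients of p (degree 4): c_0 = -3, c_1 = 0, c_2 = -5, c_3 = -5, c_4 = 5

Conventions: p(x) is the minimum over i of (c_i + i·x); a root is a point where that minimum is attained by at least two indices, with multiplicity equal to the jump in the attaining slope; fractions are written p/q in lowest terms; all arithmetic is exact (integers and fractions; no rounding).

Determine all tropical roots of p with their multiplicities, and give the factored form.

hull edge (i=0, c=-3) to (i=2, c=-5): slope -1, span 2
hull edge (i=2, c=-5) to (i=3, c=-5): slope 0, span 1
hull edge (i=3, c=-5) to (i=4, c=5): slope 10, span 1
Factored form: p(x) = 5 ⊗ (x ⊕ (-10)) ⊗ (x ⊕ 0) ⊗ (x ⊕ 1) ⊗ (x ⊕ 1)
Answer: roots = -10 (mult 1), 0 (mult 1), 1 (mult 2)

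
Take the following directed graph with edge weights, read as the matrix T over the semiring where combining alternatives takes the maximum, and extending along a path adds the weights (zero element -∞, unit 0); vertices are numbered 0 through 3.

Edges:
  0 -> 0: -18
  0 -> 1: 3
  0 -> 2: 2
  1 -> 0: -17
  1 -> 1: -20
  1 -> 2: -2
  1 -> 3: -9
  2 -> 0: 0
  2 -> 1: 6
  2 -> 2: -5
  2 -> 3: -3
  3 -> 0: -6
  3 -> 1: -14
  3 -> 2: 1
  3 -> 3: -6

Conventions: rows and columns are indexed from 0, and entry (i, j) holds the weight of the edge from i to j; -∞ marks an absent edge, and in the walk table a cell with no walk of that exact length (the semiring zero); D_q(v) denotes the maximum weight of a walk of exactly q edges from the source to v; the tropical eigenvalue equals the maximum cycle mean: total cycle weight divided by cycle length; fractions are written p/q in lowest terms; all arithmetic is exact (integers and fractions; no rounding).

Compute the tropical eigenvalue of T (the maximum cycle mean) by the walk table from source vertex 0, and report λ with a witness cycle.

q=0: [0, -∞, -∞, -∞]
q=1: [-18, 3, 2, -∞]
q=2: [2, 8, 1, -1]
q=3: [1, 7, 6, -1]
q=4: [6, 12, 5, 3]
Optimal cycle mean attained by: cycle 1->2->1, total (-2) + 6, length 2.
Answer: λ = 2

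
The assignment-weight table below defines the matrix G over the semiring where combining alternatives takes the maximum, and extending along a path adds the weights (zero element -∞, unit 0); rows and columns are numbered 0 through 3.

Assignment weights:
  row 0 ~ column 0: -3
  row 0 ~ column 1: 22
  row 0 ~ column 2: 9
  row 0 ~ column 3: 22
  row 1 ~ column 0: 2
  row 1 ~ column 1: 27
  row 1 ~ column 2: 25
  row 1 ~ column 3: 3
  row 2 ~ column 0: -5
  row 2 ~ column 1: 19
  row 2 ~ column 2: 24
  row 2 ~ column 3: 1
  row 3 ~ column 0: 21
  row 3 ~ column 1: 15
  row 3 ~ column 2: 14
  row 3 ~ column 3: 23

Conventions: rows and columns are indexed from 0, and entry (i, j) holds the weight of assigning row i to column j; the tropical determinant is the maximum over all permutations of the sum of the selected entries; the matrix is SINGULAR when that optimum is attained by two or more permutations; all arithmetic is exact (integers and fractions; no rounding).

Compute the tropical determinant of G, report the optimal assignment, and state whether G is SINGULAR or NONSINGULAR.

σ = (0, 1, 2, 3): (-3) + 27 + 24 + 23 = 71
σ = (0, 1, 3, 2): (-3) + 27 + 1 + 14 = 39
σ = (0, 2, 1, 3): (-3) + 25 + 19 + 23 = 64
σ = (0, 2, 3, 1): (-3) + 25 + 1 + 15 = 38
σ = (0, 3, 1, 2): (-3) + 3 + 19 + 14 = 33
σ = (0, 3, 2, 1): (-3) + 3 + 24 + 15 = 39
σ = (1, 0, 2, 3): 22 + 2 + 24 + 23 = 71
σ = (1, 0, 3, 2): 22 + 2 + 1 + 14 = 39
σ = (1, 2, 0, 3): 22 + 25 + (-5) + 23 = 65
σ = (1, 2, 3, 0): 22 + 25 + 1 + 21 = 69
σ = (1, 3, 0, 2): 22 + 3 + (-5) + 14 = 34
σ = (1, 3, 2, 0): 22 + 3 + 24 + 21 = 70
σ = (2, 0, 1, 3): 9 + 2 + 19 + 23 = 53
σ = (2, 0, 3, 1): 9 + 2 + 1 + 15 = 27
σ = (2, 1, 0, 3): 9 + 27 + (-5) + 23 = 54
σ = (2, 1, 3, 0): 9 + 27 + 1 + 21 = 58
σ = (2, 3, 0, 1): 9 + 3 + (-5) + 15 = 22
σ = (2, 3, 1, 0): 9 + 3 + 19 + 21 = 52
σ = (3, 0, 1, 2): 22 + 2 + 19 + 14 = 57
σ = (3, 0, 2, 1): 22 + 2 + 24 + 15 = 63
σ = (3, 1, 0, 2): 22 + 27 + (-5) + 14 = 58
σ = (3, 1, 2, 0): 22 + 27 + 24 + 21 = 94
σ = (3, 2, 0, 1): 22 + 25 + (-5) + 15 = 57
σ = (3, 2, 1, 0): 22 + 25 + 19 + 21 = 87
Optimal value attained by: σ = (3, 1, 2, 0).
Answer: det⊕(G) = 94; verdict: NONSINGULAR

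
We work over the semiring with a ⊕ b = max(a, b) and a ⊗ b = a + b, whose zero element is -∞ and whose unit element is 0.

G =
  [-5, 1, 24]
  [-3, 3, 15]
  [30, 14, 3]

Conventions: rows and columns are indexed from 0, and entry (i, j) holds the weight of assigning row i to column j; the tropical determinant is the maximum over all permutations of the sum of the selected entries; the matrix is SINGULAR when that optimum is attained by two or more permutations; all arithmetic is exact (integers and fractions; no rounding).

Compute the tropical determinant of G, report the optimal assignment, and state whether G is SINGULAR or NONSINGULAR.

σ = (0, 1, 2): (-5) + 3 + 3 = 1
σ = (0, 2, 1): (-5) + 15 + 14 = 24
σ = (1, 0, 2): 1 + (-3) + 3 = 1
σ = (1, 2, 0): 1 + 15 + 30 = 46
σ = (2, 0, 1): 24 + (-3) + 14 = 35
σ = (2, 1, 0): 24 + 3 + 30 = 57
Optimal value attained by: σ = (2, 1, 0).
Answer: det⊕(G) = 57; verdict: NONSINGULAR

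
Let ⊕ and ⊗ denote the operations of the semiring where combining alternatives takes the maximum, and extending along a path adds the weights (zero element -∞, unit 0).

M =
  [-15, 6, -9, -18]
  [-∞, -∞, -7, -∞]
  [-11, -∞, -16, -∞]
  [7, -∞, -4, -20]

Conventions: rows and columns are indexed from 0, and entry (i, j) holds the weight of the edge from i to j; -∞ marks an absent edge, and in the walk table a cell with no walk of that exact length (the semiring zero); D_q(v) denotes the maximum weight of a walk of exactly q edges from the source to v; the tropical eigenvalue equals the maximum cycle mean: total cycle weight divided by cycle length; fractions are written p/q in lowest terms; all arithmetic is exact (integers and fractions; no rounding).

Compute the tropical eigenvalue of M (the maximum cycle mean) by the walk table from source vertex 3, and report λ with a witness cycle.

q=0: [-∞, -∞, -∞, 0]
q=1: [7, -∞, -4, -20]
q=2: [-8, 13, -2, -11]
q=3: [-4, -2, 6, -26]
q=4: [-5, 2, -9, -22]
Optimal cycle mean attained by: cycle 0->1->2->0, total 6 + (-7) + (-11), length 3.
Answer: λ = -4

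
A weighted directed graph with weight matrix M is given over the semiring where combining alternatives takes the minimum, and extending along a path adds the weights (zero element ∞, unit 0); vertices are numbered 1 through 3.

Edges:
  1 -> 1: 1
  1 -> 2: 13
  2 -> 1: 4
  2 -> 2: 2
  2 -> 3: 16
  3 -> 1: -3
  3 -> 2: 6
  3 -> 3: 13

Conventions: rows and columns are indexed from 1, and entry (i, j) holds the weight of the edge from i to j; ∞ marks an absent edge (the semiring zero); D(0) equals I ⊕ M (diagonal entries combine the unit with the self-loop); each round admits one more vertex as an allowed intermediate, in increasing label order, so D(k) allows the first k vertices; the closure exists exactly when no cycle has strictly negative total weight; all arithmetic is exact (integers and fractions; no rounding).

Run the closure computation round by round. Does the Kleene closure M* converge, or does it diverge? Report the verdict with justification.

D(0):
  [0, 13, ∞]
  [4, 0, 16]
  [-3, 6, 0]
D(1):
  [0, 13, ∞]
  [4, 0, 16]
  [-3, 6, 0]
D(2):
  [0, 13, 29]
  [4, 0, 16]
  [-3, 6, 0]
D(3):
  [0, 13, 29]
  [4, 0, 16]
  [-3, 6, 0]
Key observation: every diagonal entry stays at the unit through all rounds, so no improving cycle exists.
Answer: CONVERGES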